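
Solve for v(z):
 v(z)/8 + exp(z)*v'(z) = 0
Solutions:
 v(z) = C1*exp(exp(-z)/8)


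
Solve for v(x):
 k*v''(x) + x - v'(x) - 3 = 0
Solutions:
 v(x) = C1 + C2*exp(x/k) + k*x + x^2/2 - 3*x


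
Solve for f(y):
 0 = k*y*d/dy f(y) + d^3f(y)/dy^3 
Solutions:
 f(y) = C1 + Integral(C2*airyai(y*(-k)^(1/3)) + C3*airybi(y*(-k)^(1/3)), y)


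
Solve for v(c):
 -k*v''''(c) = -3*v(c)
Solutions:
 v(c) = C1*exp(-3^(1/4)*c*(1/k)^(1/4)) + C2*exp(3^(1/4)*c*(1/k)^(1/4)) + C3*exp(-3^(1/4)*I*c*(1/k)^(1/4)) + C4*exp(3^(1/4)*I*c*(1/k)^(1/4))


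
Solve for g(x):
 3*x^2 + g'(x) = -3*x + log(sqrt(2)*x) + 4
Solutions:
 g(x) = C1 - x^3 - 3*x^2/2 + x*log(x) + x*log(2)/2 + 3*x


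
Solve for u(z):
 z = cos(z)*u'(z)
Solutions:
 u(z) = C1 + Integral(z/cos(z), z)


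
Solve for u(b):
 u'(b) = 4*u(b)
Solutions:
 u(b) = C1*exp(4*b)


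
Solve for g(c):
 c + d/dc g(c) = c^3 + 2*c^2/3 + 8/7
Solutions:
 g(c) = C1 + c^4/4 + 2*c^3/9 - c^2/2 + 8*c/7


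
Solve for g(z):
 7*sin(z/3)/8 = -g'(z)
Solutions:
 g(z) = C1 + 21*cos(z/3)/8


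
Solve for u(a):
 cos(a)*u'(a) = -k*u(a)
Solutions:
 u(a) = C1*exp(k*(log(sin(a) - 1) - log(sin(a) + 1))/2)


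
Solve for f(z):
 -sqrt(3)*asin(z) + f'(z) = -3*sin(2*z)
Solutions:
 f(z) = C1 + sqrt(3)*(z*asin(z) + sqrt(1 - z^2)) + 3*cos(2*z)/2


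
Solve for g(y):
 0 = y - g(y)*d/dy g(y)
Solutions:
 g(y) = -sqrt(C1 + y^2)
 g(y) = sqrt(C1 + y^2)


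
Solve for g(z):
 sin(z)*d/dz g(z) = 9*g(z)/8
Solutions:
 g(z) = C1*(cos(z) - 1)^(9/16)/(cos(z) + 1)^(9/16)


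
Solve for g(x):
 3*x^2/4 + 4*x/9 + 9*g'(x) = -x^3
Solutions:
 g(x) = C1 - x^4/36 - x^3/36 - 2*x^2/81


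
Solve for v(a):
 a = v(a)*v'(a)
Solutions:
 v(a) = -sqrt(C1 + a^2)
 v(a) = sqrt(C1 + a^2)


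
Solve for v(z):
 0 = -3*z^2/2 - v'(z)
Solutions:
 v(z) = C1 - z^3/2


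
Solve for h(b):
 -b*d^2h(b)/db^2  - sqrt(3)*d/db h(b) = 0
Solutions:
 h(b) = C1 + C2*b^(1 - sqrt(3))


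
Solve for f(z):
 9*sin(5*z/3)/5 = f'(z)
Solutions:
 f(z) = C1 - 27*cos(5*z/3)/25


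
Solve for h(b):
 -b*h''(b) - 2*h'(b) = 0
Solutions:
 h(b) = C1 + C2/b


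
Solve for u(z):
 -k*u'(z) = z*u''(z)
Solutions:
 u(z) = C1 + z^(1 - re(k))*(C2*sin(log(z)*Abs(im(k))) + C3*cos(log(z)*im(k)))


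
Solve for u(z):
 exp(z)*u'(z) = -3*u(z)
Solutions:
 u(z) = C1*exp(3*exp(-z))


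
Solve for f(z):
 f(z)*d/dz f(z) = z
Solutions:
 f(z) = -sqrt(C1 + z^2)
 f(z) = sqrt(C1 + z^2)


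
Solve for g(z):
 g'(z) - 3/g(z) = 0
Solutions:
 g(z) = -sqrt(C1 + 6*z)
 g(z) = sqrt(C1 + 6*z)


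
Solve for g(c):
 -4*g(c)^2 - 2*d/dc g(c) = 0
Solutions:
 g(c) = 1/(C1 + 2*c)


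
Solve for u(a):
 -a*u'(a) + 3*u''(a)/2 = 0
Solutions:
 u(a) = C1 + C2*erfi(sqrt(3)*a/3)


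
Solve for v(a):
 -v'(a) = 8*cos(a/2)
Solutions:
 v(a) = C1 - 16*sin(a/2)


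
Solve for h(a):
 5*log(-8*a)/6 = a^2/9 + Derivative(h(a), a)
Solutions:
 h(a) = C1 - a^3/27 + 5*a*log(-a)/6 + 5*a*(-1 + 3*log(2))/6


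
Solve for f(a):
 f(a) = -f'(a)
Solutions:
 f(a) = C1*exp(-a)


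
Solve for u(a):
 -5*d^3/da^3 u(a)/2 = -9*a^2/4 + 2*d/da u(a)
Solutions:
 u(a) = C1 + C2*sin(2*sqrt(5)*a/5) + C3*cos(2*sqrt(5)*a/5) + 3*a^3/8 - 45*a/16


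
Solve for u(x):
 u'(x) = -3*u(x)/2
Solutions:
 u(x) = C1*exp(-3*x/2)


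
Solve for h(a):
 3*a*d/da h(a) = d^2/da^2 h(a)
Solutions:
 h(a) = C1 + C2*erfi(sqrt(6)*a/2)


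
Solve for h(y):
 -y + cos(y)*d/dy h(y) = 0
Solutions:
 h(y) = C1 + Integral(y/cos(y), y)


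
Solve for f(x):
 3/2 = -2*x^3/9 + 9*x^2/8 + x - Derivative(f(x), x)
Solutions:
 f(x) = C1 - x^4/18 + 3*x^3/8 + x^2/2 - 3*x/2


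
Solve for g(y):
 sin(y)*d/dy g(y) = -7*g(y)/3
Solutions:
 g(y) = C1*(cos(y) + 1)^(7/6)/(cos(y) - 1)^(7/6)


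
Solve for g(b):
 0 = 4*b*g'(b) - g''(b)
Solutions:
 g(b) = C1 + C2*erfi(sqrt(2)*b)


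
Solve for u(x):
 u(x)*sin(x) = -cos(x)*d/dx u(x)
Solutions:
 u(x) = C1*cos(x)


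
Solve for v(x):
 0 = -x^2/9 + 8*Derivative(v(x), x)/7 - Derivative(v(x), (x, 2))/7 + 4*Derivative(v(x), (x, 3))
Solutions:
 v(x) = C1 + 7*x^3/216 + 7*x^2/576 - 1561*x/2304 + (C2*sin(sqrt(895)*x/56) + C3*cos(sqrt(895)*x/56))*exp(x/56)


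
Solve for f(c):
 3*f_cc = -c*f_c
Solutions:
 f(c) = C1 + C2*erf(sqrt(6)*c/6)


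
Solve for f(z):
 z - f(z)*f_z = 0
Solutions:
 f(z) = -sqrt(C1 + z^2)
 f(z) = sqrt(C1 + z^2)


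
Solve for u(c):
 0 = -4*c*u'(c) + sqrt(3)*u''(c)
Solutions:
 u(c) = C1 + C2*erfi(sqrt(2)*3^(3/4)*c/3)


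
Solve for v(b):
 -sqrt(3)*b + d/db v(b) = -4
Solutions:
 v(b) = C1 + sqrt(3)*b^2/2 - 4*b


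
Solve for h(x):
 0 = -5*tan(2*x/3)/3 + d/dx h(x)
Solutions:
 h(x) = C1 - 5*log(cos(2*x/3))/2


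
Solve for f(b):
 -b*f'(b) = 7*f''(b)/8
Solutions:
 f(b) = C1 + C2*erf(2*sqrt(7)*b/7)


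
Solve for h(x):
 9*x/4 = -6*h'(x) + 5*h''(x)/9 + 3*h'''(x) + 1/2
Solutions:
 h(x) = C1 + C2*exp(x*(-5 + sqrt(5857))/54) + C3*exp(-x*(5 + sqrt(5857))/54) - 3*x^2/16 + 7*x/144


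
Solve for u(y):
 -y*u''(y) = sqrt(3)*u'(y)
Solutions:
 u(y) = C1 + C2*y^(1 - sqrt(3))


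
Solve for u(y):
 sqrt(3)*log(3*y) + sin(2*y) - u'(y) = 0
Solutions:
 u(y) = C1 + sqrt(3)*y*(log(y) - 1) + sqrt(3)*y*log(3) - cos(2*y)/2


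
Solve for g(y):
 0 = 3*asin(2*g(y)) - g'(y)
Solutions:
 Integral(1/asin(2*_y), (_y, g(y))) = C1 + 3*y


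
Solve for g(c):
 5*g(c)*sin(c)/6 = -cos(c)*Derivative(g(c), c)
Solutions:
 g(c) = C1*cos(c)^(5/6)


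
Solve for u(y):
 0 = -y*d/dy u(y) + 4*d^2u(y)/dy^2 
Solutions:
 u(y) = C1 + C2*erfi(sqrt(2)*y/4)


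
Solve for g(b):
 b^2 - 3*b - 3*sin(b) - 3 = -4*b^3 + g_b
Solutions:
 g(b) = C1 + b^4 + b^3/3 - 3*b^2/2 - 3*b + 3*cos(b)


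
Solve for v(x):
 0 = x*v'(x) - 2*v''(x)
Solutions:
 v(x) = C1 + C2*erfi(x/2)


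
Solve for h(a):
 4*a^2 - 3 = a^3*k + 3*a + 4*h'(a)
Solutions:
 h(a) = C1 - a^4*k/16 + a^3/3 - 3*a^2/8 - 3*a/4


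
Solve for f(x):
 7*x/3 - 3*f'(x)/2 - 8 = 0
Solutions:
 f(x) = C1 + 7*x^2/9 - 16*x/3


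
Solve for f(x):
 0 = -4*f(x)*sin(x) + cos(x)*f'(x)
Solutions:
 f(x) = C1/cos(x)^4


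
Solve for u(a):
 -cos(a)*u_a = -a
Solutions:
 u(a) = C1 + Integral(a/cos(a), a)


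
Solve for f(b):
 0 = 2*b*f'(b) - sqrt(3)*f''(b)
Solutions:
 f(b) = C1 + C2*erfi(3^(3/4)*b/3)


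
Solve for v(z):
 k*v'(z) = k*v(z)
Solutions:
 v(z) = C1*exp(z)


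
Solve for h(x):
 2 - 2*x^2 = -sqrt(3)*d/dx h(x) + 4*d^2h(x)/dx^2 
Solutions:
 h(x) = C1 + C2*exp(sqrt(3)*x/4) + 2*sqrt(3)*x^3/9 + 8*x^2/3 + 58*sqrt(3)*x/9


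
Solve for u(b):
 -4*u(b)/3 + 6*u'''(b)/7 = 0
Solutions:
 u(b) = C3*exp(42^(1/3)*b/3) + (C1*sin(14^(1/3)*3^(5/6)*b/6) + C2*cos(14^(1/3)*3^(5/6)*b/6))*exp(-42^(1/3)*b/6)


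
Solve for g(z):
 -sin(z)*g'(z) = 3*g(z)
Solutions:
 g(z) = C1*(cos(z) + 1)^(3/2)/(cos(z) - 1)^(3/2)


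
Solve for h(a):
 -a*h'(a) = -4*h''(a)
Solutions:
 h(a) = C1 + C2*erfi(sqrt(2)*a/4)


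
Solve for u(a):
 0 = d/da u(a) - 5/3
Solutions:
 u(a) = C1 + 5*a/3


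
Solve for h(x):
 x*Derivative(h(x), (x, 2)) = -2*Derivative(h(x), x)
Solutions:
 h(x) = C1 + C2/x


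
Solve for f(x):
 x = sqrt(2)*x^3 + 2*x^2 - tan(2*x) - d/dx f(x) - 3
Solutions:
 f(x) = C1 + sqrt(2)*x^4/4 + 2*x^3/3 - x^2/2 - 3*x + log(cos(2*x))/2


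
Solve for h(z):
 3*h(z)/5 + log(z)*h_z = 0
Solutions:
 h(z) = C1*exp(-3*li(z)/5)


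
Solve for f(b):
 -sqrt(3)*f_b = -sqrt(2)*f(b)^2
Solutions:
 f(b) = -3/(C1 + sqrt(6)*b)


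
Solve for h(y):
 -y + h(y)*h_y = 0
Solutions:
 h(y) = -sqrt(C1 + y^2)
 h(y) = sqrt(C1 + y^2)


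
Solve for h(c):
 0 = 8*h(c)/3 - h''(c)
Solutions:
 h(c) = C1*exp(-2*sqrt(6)*c/3) + C2*exp(2*sqrt(6)*c/3)


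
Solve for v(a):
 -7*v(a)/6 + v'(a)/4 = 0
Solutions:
 v(a) = C1*exp(14*a/3)


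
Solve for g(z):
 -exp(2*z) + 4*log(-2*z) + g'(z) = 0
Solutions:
 g(z) = C1 - 4*z*log(-z) + 4*z*(1 - log(2)) + exp(2*z)/2


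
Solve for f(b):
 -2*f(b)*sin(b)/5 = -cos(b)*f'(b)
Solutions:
 f(b) = C1/cos(b)^(2/5)


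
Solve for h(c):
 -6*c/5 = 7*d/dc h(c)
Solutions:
 h(c) = C1 - 3*c^2/35


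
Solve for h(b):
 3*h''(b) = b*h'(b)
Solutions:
 h(b) = C1 + C2*erfi(sqrt(6)*b/6)


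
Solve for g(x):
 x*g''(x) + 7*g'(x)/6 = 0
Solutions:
 g(x) = C1 + C2/x^(1/6)


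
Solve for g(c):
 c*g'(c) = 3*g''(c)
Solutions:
 g(c) = C1 + C2*erfi(sqrt(6)*c/6)


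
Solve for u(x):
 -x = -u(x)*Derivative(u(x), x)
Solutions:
 u(x) = -sqrt(C1 + x^2)
 u(x) = sqrt(C1 + x^2)


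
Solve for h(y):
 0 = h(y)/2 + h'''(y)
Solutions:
 h(y) = C3*exp(-2^(2/3)*y/2) + (C1*sin(2^(2/3)*sqrt(3)*y/4) + C2*cos(2^(2/3)*sqrt(3)*y/4))*exp(2^(2/3)*y/4)


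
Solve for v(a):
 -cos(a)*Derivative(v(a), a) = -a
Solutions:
 v(a) = C1 + Integral(a/cos(a), a)


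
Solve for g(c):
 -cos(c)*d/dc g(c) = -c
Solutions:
 g(c) = C1 + Integral(c/cos(c), c)


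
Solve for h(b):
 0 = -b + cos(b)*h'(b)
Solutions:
 h(b) = C1 + Integral(b/cos(b), b)


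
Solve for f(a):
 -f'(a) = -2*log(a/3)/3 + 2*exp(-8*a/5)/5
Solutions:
 f(a) = C1 + 2*a*log(a)/3 + 2*a*(-log(3) - 1)/3 + exp(-8*a/5)/4


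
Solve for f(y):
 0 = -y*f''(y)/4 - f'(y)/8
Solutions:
 f(y) = C1 + C2*sqrt(y)


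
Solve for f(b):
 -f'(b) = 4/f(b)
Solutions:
 f(b) = -sqrt(C1 - 8*b)
 f(b) = sqrt(C1 - 8*b)


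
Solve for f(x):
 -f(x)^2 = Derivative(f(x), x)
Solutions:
 f(x) = 1/(C1 + x)


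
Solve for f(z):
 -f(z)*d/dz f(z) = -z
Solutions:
 f(z) = -sqrt(C1 + z^2)
 f(z) = sqrt(C1 + z^2)


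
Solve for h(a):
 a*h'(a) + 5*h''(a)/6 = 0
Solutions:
 h(a) = C1 + C2*erf(sqrt(15)*a/5)


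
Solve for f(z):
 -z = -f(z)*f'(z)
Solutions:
 f(z) = -sqrt(C1 + z^2)
 f(z) = sqrt(C1 + z^2)


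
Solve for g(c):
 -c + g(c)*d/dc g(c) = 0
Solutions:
 g(c) = -sqrt(C1 + c^2)
 g(c) = sqrt(C1 + c^2)


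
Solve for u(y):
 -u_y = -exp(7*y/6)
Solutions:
 u(y) = C1 + 6*exp(7*y/6)/7


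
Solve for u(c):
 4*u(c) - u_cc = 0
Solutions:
 u(c) = C1*exp(-2*c) + C2*exp(2*c)


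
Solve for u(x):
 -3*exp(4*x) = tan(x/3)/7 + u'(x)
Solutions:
 u(x) = C1 - 3*exp(4*x)/4 + 3*log(cos(x/3))/7


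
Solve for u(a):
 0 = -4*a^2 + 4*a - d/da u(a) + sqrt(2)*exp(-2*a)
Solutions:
 u(a) = C1 - 4*a^3/3 + 2*a^2 - sqrt(2)*exp(-2*a)/2


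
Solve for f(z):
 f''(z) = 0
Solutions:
 f(z) = C1 + C2*z


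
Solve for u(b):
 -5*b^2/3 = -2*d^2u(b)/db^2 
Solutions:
 u(b) = C1 + C2*b + 5*b^4/72


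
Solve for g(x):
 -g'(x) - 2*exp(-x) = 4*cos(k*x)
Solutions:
 g(x) = C1 + 2*exp(-x) - 4*sin(k*x)/k


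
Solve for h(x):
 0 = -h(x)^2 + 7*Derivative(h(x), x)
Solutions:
 h(x) = -7/(C1 + x)


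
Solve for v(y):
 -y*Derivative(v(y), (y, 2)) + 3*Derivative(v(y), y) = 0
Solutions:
 v(y) = C1 + C2*y^4


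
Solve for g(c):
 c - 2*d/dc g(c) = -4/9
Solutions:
 g(c) = C1 + c^2/4 + 2*c/9


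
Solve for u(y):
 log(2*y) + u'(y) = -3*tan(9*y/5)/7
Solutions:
 u(y) = C1 - y*log(y) - y*log(2) + y + 5*log(cos(9*y/5))/21


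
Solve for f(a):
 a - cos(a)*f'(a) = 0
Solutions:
 f(a) = C1 + Integral(a/cos(a), a)


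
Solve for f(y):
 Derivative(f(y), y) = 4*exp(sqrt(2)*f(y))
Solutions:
 f(y) = sqrt(2)*(2*log(-1/(C1 + 4*y)) - log(2))/4


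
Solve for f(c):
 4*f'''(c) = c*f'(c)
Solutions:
 f(c) = C1 + Integral(C2*airyai(2^(1/3)*c/2) + C3*airybi(2^(1/3)*c/2), c)


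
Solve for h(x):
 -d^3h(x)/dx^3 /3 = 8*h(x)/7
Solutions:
 h(x) = C3*exp(-2*3^(1/3)*7^(2/3)*x/7) + (C1*sin(3^(5/6)*7^(2/3)*x/7) + C2*cos(3^(5/6)*7^(2/3)*x/7))*exp(3^(1/3)*7^(2/3)*x/7)


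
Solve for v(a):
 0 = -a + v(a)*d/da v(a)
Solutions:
 v(a) = -sqrt(C1 + a^2)
 v(a) = sqrt(C1 + a^2)


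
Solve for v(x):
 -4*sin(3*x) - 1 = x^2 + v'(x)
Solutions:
 v(x) = C1 - x^3/3 - x + 4*cos(3*x)/3


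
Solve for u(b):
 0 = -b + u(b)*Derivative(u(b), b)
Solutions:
 u(b) = -sqrt(C1 + b^2)
 u(b) = sqrt(C1 + b^2)


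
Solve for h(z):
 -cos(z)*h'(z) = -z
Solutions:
 h(z) = C1 + Integral(z/cos(z), z)


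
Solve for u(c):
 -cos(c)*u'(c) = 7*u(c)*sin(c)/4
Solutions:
 u(c) = C1*cos(c)^(7/4)


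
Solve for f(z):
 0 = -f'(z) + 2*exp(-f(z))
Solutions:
 f(z) = log(C1 + 2*z)


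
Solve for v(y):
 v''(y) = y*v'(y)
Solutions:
 v(y) = C1 + C2*erfi(sqrt(2)*y/2)


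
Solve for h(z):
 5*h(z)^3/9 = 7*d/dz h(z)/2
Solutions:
 h(z) = -3*sqrt(14)*sqrt(-1/(C1 + 10*z))/2
 h(z) = 3*sqrt(14)*sqrt(-1/(C1 + 10*z))/2


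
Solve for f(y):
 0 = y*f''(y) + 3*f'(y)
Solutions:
 f(y) = C1 + C2/y^2


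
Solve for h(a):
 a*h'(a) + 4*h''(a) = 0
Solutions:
 h(a) = C1 + C2*erf(sqrt(2)*a/4)


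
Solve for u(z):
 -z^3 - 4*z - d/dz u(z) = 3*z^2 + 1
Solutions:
 u(z) = C1 - z^4/4 - z^3 - 2*z^2 - z


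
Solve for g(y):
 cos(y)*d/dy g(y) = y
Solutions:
 g(y) = C1 + Integral(y/cos(y), y)


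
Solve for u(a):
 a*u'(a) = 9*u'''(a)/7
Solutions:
 u(a) = C1 + Integral(C2*airyai(21^(1/3)*a/3) + C3*airybi(21^(1/3)*a/3), a)


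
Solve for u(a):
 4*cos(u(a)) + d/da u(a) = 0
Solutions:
 u(a) = pi - asin((C1 + exp(8*a))/(C1 - exp(8*a)))
 u(a) = asin((C1 + exp(8*a))/(C1 - exp(8*a)))


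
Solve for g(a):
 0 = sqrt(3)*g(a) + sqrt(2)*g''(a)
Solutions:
 g(a) = C1*sin(2^(3/4)*3^(1/4)*a/2) + C2*cos(2^(3/4)*3^(1/4)*a/2)


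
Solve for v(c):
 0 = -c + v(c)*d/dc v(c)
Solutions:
 v(c) = -sqrt(C1 + c^2)
 v(c) = sqrt(C1 + c^2)


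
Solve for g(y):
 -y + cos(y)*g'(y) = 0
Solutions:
 g(y) = C1 + Integral(y/cos(y), y)


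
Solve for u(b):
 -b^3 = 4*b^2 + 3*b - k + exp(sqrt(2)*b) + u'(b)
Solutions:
 u(b) = C1 - b^4/4 - 4*b^3/3 - 3*b^2/2 + b*k - sqrt(2)*exp(sqrt(2)*b)/2


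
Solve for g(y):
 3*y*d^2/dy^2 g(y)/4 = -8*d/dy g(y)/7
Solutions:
 g(y) = C1 + C2/y^(11/21)


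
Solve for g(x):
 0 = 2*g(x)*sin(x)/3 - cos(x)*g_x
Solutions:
 g(x) = C1/cos(x)^(2/3)


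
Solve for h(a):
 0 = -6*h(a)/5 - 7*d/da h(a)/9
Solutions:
 h(a) = C1*exp(-54*a/35)


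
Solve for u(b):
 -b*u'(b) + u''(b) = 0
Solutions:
 u(b) = C1 + C2*erfi(sqrt(2)*b/2)


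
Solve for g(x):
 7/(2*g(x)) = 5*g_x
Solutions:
 g(x) = -sqrt(C1 + 35*x)/5
 g(x) = sqrt(C1 + 35*x)/5


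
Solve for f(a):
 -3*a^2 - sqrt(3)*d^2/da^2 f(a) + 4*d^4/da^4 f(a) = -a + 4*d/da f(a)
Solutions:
 f(a) = C1 + C2*exp(-a*(3^(5/6)/(sqrt(144 - sqrt(3)) + 12)^(1/3) + 3^(2/3)*(sqrt(144 - sqrt(3)) + 12)^(1/3))/12)*sin(a*(-3^(1/6)*(sqrt(144 - sqrt(3)) + 12)^(1/3) + 3^(1/3)/(sqrt(144 - sqrt(3)) + 12)^(1/3))/4) + C3*exp(-a*(3^(5/6)/(sqrt(144 - sqrt(3)) + 12)^(1/3) + 3^(2/3)*(sqrt(144 - sqrt(3)) + 12)^(1/3))/12)*cos(a*(-3^(1/6)*(sqrt(144 - sqrt(3)) + 12)^(1/3) + 3^(1/3)/(sqrt(144 - sqrt(3)) + 12)^(1/3))/4) + C4*exp(a*(3^(5/6)/(sqrt(144 - sqrt(3)) + 12)^(1/3) + 3^(2/3)*(sqrt(144 - sqrt(3)) + 12)^(1/3))/6) - a^3/4 + a^2/8 + 3*sqrt(3)*a^2/16 - 9*a/32 - sqrt(3)*a/16


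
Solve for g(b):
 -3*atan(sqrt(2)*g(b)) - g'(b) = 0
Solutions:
 Integral(1/atan(sqrt(2)*_y), (_y, g(b))) = C1 - 3*b


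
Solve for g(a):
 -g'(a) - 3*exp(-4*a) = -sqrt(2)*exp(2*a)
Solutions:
 g(a) = C1 + sqrt(2)*exp(2*a)/2 + 3*exp(-4*a)/4


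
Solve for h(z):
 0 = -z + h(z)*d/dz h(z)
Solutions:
 h(z) = -sqrt(C1 + z^2)
 h(z) = sqrt(C1 + z^2)


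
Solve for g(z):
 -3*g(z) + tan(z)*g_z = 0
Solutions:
 g(z) = C1*sin(z)^3


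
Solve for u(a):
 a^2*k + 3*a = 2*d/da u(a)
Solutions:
 u(a) = C1 + a^3*k/6 + 3*a^2/4


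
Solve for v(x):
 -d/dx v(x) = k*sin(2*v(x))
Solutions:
 v(x) = pi - acos((-C1 - exp(4*k*x))/(C1 - exp(4*k*x)))/2
 v(x) = acos((-C1 - exp(4*k*x))/(C1 - exp(4*k*x)))/2


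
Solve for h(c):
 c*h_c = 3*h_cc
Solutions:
 h(c) = C1 + C2*erfi(sqrt(6)*c/6)


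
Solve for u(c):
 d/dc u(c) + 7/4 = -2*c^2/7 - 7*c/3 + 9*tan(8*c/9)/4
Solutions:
 u(c) = C1 - 2*c^3/21 - 7*c^2/6 - 7*c/4 - 81*log(cos(8*c/9))/32


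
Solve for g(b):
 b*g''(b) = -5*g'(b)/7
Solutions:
 g(b) = C1 + C2*b^(2/7)


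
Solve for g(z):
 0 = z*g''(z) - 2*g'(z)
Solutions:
 g(z) = C1 + C2*z^3


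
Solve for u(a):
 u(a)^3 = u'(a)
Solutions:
 u(a) = -sqrt(2)*sqrt(-1/(C1 + a))/2
 u(a) = sqrt(2)*sqrt(-1/(C1 + a))/2


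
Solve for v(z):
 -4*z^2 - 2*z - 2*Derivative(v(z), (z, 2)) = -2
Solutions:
 v(z) = C1 + C2*z - z^4/6 - z^3/6 + z^2/2


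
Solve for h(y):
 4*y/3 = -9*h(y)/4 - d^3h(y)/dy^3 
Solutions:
 h(y) = C3*exp(-2^(1/3)*3^(2/3)*y/2) - 16*y/27 + (C1*sin(3*2^(1/3)*3^(1/6)*y/4) + C2*cos(3*2^(1/3)*3^(1/6)*y/4))*exp(2^(1/3)*3^(2/3)*y/4)


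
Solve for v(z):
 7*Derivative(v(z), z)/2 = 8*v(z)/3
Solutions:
 v(z) = C1*exp(16*z/21)


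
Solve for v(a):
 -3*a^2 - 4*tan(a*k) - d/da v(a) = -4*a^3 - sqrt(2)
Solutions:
 v(a) = C1 + a^4 - a^3 + sqrt(2)*a - 4*Piecewise((-log(cos(a*k))/k, Ne(k, 0)), (0, True))


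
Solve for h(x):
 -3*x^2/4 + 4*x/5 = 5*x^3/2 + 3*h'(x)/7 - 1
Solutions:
 h(x) = C1 - 35*x^4/24 - 7*x^3/12 + 14*x^2/15 + 7*x/3


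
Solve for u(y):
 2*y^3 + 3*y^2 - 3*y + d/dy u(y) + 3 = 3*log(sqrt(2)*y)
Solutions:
 u(y) = C1 - y^4/2 - y^3 + 3*y^2/2 + 3*y*log(y) - 6*y + 3*y*log(2)/2


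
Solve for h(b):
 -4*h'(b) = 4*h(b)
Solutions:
 h(b) = C1*exp(-b)


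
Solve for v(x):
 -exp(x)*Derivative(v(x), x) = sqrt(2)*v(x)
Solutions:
 v(x) = C1*exp(sqrt(2)*exp(-x))


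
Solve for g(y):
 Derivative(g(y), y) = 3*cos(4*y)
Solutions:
 g(y) = C1 + 3*sin(4*y)/4


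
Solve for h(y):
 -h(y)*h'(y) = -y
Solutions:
 h(y) = -sqrt(C1 + y^2)
 h(y) = sqrt(C1 + y^2)


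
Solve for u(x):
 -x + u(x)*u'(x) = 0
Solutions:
 u(x) = -sqrt(C1 + x^2)
 u(x) = sqrt(C1 + x^2)


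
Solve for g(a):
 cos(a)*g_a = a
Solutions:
 g(a) = C1 + Integral(a/cos(a), a)


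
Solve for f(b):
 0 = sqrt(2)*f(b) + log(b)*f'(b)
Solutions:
 f(b) = C1*exp(-sqrt(2)*li(b))


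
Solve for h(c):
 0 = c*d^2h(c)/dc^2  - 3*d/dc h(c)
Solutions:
 h(c) = C1 + C2*c^4


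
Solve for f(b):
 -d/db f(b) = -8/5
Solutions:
 f(b) = C1 + 8*b/5


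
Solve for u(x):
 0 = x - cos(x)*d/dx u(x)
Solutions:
 u(x) = C1 + Integral(x/cos(x), x)


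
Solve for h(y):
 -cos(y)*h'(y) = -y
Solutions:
 h(y) = C1 + Integral(y/cos(y), y)


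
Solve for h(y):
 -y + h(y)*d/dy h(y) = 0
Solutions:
 h(y) = -sqrt(C1 + y^2)
 h(y) = sqrt(C1 + y^2)


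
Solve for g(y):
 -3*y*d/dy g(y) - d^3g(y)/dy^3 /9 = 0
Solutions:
 g(y) = C1 + Integral(C2*airyai(-3*y) + C3*airybi(-3*y), y)


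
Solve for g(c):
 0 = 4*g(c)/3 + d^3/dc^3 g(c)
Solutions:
 g(c) = C3*exp(-6^(2/3)*c/3) + (C1*sin(2^(2/3)*3^(1/6)*c/2) + C2*cos(2^(2/3)*3^(1/6)*c/2))*exp(6^(2/3)*c/6)


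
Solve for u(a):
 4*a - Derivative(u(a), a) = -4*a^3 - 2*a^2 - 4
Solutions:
 u(a) = C1 + a^4 + 2*a^3/3 + 2*a^2 + 4*a


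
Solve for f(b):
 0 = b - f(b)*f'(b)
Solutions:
 f(b) = -sqrt(C1 + b^2)
 f(b) = sqrt(C1 + b^2)


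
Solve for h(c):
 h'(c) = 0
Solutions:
 h(c) = C1


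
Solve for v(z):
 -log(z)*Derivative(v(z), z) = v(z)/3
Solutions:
 v(z) = C1*exp(-li(z)/3)


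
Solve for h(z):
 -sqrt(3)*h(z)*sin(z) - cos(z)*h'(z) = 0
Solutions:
 h(z) = C1*cos(z)^(sqrt(3))


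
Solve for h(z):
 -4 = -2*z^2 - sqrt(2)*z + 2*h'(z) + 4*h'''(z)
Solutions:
 h(z) = C1 + C2*sin(sqrt(2)*z/2) + C3*cos(sqrt(2)*z/2) + z^3/3 + sqrt(2)*z^2/4 - 6*z


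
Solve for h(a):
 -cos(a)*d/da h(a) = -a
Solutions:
 h(a) = C1 + Integral(a/cos(a), a)


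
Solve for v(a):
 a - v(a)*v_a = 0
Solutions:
 v(a) = -sqrt(C1 + a^2)
 v(a) = sqrt(C1 + a^2)


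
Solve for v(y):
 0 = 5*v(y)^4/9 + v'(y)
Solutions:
 v(y) = 3^(1/3)*(1/(C1 + 5*y))^(1/3)
 v(y) = (-3^(1/3) - 3^(5/6)*I)*(1/(C1 + 5*y))^(1/3)/2
 v(y) = (-3^(1/3) + 3^(5/6)*I)*(1/(C1 + 5*y))^(1/3)/2


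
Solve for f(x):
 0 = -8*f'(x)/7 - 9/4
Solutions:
 f(x) = C1 - 63*x/32


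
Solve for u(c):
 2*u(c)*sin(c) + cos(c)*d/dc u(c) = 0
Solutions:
 u(c) = C1*cos(c)^2


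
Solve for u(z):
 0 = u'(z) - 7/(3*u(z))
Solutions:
 u(z) = -sqrt(C1 + 42*z)/3
 u(z) = sqrt(C1 + 42*z)/3


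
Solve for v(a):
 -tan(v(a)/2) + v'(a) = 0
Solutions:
 v(a) = -2*asin(C1*exp(a/2)) + 2*pi
 v(a) = 2*asin(C1*exp(a/2))


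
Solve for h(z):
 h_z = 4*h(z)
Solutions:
 h(z) = C1*exp(4*z)


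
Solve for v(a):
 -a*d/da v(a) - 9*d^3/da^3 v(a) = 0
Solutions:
 v(a) = C1 + Integral(C2*airyai(-3^(1/3)*a/3) + C3*airybi(-3^(1/3)*a/3), a)


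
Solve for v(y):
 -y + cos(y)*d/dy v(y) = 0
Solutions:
 v(y) = C1 + Integral(y/cos(y), y)


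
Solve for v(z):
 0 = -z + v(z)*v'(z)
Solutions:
 v(z) = -sqrt(C1 + z^2)
 v(z) = sqrt(C1 + z^2)


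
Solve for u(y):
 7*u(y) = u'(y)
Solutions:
 u(y) = C1*exp(7*y)


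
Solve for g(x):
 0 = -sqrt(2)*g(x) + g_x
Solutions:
 g(x) = C1*exp(sqrt(2)*x)


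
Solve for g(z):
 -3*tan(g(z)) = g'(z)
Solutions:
 g(z) = pi - asin(C1*exp(-3*z))
 g(z) = asin(C1*exp(-3*z))


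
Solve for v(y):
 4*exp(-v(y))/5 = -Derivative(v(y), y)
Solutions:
 v(y) = log(C1 - 4*y/5)


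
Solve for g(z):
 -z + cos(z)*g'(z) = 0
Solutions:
 g(z) = C1 + Integral(z/cos(z), z)


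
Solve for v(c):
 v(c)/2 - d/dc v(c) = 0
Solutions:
 v(c) = C1*exp(c/2)


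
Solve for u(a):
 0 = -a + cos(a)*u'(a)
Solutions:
 u(a) = C1 + Integral(a/cos(a), a)


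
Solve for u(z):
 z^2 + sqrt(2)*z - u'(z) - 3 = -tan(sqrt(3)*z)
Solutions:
 u(z) = C1 + z^3/3 + sqrt(2)*z^2/2 - 3*z - sqrt(3)*log(cos(sqrt(3)*z))/3


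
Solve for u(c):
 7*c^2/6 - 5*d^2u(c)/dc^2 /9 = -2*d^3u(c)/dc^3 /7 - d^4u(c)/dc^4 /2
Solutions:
 u(c) = C1 + C2*c + C3*exp(c*(-6 + sqrt(526))/21) + C4*exp(-c*(6 + sqrt(526))/21) + 7*c^4/40 + 9*c^3/25 + 8559*c^2/3500


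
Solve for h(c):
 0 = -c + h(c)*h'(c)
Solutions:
 h(c) = -sqrt(C1 + c^2)
 h(c) = sqrt(C1 + c^2)


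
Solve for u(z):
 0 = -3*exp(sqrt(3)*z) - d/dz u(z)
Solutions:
 u(z) = C1 - sqrt(3)*exp(sqrt(3)*z)


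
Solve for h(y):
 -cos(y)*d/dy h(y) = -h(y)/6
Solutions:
 h(y) = C1*(sin(y) + 1)^(1/12)/(sin(y) - 1)^(1/12)


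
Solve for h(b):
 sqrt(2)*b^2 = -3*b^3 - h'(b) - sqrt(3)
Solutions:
 h(b) = C1 - 3*b^4/4 - sqrt(2)*b^3/3 - sqrt(3)*b


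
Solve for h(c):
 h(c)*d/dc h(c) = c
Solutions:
 h(c) = -sqrt(C1 + c^2)
 h(c) = sqrt(C1 + c^2)


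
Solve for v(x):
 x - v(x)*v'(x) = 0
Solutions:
 v(x) = -sqrt(C1 + x^2)
 v(x) = sqrt(C1 + x^2)


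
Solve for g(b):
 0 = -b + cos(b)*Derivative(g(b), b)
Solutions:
 g(b) = C1 + Integral(b/cos(b), b)


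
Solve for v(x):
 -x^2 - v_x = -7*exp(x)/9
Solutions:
 v(x) = C1 - x^3/3 + 7*exp(x)/9


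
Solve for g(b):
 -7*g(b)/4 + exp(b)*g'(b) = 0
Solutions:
 g(b) = C1*exp(-7*exp(-b)/4)


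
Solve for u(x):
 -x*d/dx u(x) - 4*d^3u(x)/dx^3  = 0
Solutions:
 u(x) = C1 + Integral(C2*airyai(-2^(1/3)*x/2) + C3*airybi(-2^(1/3)*x/2), x)


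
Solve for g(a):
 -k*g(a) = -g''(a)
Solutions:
 g(a) = C1*exp(-a*sqrt(k)) + C2*exp(a*sqrt(k))


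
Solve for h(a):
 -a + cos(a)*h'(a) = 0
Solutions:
 h(a) = C1 + Integral(a/cos(a), a)


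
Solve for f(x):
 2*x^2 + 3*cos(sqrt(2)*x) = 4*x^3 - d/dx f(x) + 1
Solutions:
 f(x) = C1 + x^4 - 2*x^3/3 + x - 3*sqrt(2)*sin(sqrt(2)*x)/2


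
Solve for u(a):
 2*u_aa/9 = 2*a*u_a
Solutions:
 u(a) = C1 + C2*erfi(3*sqrt(2)*a/2)


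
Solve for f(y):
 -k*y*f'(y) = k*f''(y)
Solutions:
 f(y) = C1 + C2*erf(sqrt(2)*y/2)


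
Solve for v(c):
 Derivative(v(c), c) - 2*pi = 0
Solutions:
 v(c) = C1 + 2*pi*c


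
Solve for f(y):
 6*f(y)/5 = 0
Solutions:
 f(y) = 0


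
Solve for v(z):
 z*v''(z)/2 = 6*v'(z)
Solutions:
 v(z) = C1 + C2*z^13


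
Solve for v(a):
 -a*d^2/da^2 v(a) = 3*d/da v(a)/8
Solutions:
 v(a) = C1 + C2*a^(5/8)


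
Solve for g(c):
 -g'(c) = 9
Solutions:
 g(c) = C1 - 9*c


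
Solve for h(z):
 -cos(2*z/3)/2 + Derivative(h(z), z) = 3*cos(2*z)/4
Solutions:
 h(z) = C1 + 3*sin(2*z/3)/4 + 3*sin(2*z)/8


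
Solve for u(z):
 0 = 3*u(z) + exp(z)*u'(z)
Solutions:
 u(z) = C1*exp(3*exp(-z))


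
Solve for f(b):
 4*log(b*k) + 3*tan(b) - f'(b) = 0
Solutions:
 f(b) = C1 + 4*b*log(b*k) - 4*b - 3*log(cos(b))


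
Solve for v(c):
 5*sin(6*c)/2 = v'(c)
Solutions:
 v(c) = C1 - 5*cos(6*c)/12


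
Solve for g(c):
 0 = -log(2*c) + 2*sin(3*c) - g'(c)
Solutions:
 g(c) = C1 - c*log(c) - c*log(2) + c - 2*cos(3*c)/3


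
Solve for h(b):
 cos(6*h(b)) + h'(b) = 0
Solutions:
 h(b) = -asin((C1 + exp(12*b))/(C1 - exp(12*b)))/6 + pi/6
 h(b) = asin((C1 + exp(12*b))/(C1 - exp(12*b)))/6


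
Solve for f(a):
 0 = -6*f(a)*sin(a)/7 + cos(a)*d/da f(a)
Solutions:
 f(a) = C1/cos(a)^(6/7)


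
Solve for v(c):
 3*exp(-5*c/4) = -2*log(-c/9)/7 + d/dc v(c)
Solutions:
 v(c) = C1 + 2*c*log(-c)/7 + 2*c*(-2*log(3) - 1)/7 - 12*exp(-5*c/4)/5


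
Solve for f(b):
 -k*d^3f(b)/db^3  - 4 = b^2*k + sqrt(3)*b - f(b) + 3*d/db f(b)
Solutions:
 f(b) = C1*exp(2^(1/3)*b*(-2^(1/3)*(sqrt((1 + 4/k)/k^2) - 1/k)^(1/3)/2 + 1/(k*(sqrt((1 + 4/k)/k^2) - 1/k)^(1/3)))) + C2*exp(2^(1/3)*b*(2^(1/3)*(sqrt((1 + 4/k)/k^2) - 1/k)^(1/3)/4 - 2^(1/3)*sqrt(3)*I*(sqrt((1 + 4/k)/k^2) - 1/k)^(1/3)/4 + 2/(k*(-1 + sqrt(3)*I)*(sqrt((1 + 4/k)/k^2) - 1/k)^(1/3)))) + C3*exp(2^(1/3)*b*(2^(1/3)*(sqrt((1 + 4/k)/k^2) - 1/k)^(1/3)/4 + 2^(1/3)*sqrt(3)*I*(sqrt((1 + 4/k)/k^2) - 1/k)^(1/3)/4 - 2/(k*(1 + sqrt(3)*I)*(sqrt((1 + 4/k)/k^2) - 1/k)^(1/3)))) + b^2*k + 6*b*k + sqrt(3)*b + 18*k + 4 + 3*sqrt(3)


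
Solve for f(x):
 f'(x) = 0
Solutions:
 f(x) = C1


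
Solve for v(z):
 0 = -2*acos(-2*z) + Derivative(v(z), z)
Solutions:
 v(z) = C1 + 2*z*acos(-2*z) + sqrt(1 - 4*z^2)


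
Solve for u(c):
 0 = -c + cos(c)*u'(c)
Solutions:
 u(c) = C1 + Integral(c/cos(c), c)


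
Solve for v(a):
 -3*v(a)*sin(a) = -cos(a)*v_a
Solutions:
 v(a) = C1/cos(a)^3


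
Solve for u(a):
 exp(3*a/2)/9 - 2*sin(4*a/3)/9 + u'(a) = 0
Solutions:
 u(a) = C1 - 2*exp(3*a/2)/27 - cos(4*a/3)/6


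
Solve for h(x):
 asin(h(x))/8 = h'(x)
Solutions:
 Integral(1/asin(_y), (_y, h(x))) = C1 + x/8


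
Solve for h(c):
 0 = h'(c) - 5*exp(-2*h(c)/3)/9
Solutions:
 h(c) = 3*log(-sqrt(C1 + 5*c)) - 6*log(3) + 3*log(6)/2
 h(c) = 3*log(C1 + 5*c)/2 - 6*log(3) + 3*log(6)/2


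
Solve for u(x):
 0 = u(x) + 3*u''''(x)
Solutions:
 u(x) = (C1*sin(sqrt(2)*3^(3/4)*x/6) + C2*cos(sqrt(2)*3^(3/4)*x/6))*exp(-sqrt(2)*3^(3/4)*x/6) + (C3*sin(sqrt(2)*3^(3/4)*x/6) + C4*cos(sqrt(2)*3^(3/4)*x/6))*exp(sqrt(2)*3^(3/4)*x/6)


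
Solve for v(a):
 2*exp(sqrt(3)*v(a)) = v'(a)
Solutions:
 v(a) = sqrt(3)*(2*log(-1/(C1 + 2*a)) - log(3))/6


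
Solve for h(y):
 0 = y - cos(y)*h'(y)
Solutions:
 h(y) = C1 + Integral(y/cos(y), y)


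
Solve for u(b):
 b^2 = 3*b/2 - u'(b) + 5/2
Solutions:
 u(b) = C1 - b^3/3 + 3*b^2/4 + 5*b/2


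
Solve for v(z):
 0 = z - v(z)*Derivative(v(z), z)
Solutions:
 v(z) = -sqrt(C1 + z^2)
 v(z) = sqrt(C1 + z^2)


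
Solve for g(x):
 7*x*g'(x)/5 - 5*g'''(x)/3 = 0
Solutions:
 g(x) = C1 + Integral(C2*airyai(105^(1/3)*x/5) + C3*airybi(105^(1/3)*x/5), x)


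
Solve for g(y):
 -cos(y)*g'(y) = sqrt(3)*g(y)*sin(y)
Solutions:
 g(y) = C1*cos(y)^(sqrt(3))


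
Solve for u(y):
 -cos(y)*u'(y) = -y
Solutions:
 u(y) = C1 + Integral(y/cos(y), y)


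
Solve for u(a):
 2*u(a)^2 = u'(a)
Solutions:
 u(a) = -1/(C1 + 2*a)


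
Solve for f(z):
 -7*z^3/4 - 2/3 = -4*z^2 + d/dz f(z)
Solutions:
 f(z) = C1 - 7*z^4/16 + 4*z^3/3 - 2*z/3


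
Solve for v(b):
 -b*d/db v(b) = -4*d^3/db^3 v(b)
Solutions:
 v(b) = C1 + Integral(C2*airyai(2^(1/3)*b/2) + C3*airybi(2^(1/3)*b/2), b)


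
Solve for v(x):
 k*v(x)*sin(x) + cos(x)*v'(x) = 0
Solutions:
 v(x) = C1*exp(k*log(cos(x)))


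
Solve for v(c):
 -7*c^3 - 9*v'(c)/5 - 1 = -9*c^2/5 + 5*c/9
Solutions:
 v(c) = C1 - 35*c^4/36 + c^3/3 - 25*c^2/162 - 5*c/9


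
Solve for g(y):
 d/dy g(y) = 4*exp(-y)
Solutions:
 g(y) = C1 - 4*exp(-y)


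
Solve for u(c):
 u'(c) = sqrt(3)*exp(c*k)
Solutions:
 u(c) = C1 + sqrt(3)*exp(c*k)/k


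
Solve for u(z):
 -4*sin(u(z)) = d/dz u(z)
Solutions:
 u(z) = -acos((-C1 - exp(8*z))/(C1 - exp(8*z))) + 2*pi
 u(z) = acos((-C1 - exp(8*z))/(C1 - exp(8*z)))


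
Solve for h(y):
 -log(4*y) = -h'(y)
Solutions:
 h(y) = C1 + y*log(y) - y + y*log(4)


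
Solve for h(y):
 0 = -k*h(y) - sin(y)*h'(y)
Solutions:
 h(y) = C1*exp(k*(-log(cos(y) - 1) + log(cos(y) + 1))/2)


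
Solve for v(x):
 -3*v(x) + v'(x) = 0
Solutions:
 v(x) = C1*exp(3*x)


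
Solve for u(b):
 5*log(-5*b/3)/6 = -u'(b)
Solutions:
 u(b) = C1 - 5*b*log(-b)/6 + 5*b*(-log(5) + 1 + log(3))/6


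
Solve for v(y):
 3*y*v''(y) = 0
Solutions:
 v(y) = C1 + C2*y


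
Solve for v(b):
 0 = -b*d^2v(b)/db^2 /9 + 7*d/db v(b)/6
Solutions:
 v(b) = C1 + C2*b^(23/2)


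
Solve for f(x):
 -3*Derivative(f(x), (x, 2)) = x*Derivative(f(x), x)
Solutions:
 f(x) = C1 + C2*erf(sqrt(6)*x/6)


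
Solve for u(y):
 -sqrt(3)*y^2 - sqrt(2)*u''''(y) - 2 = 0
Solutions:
 u(y) = C1 + C2*y + C3*y^2 + C4*y^3 - sqrt(6)*y^6/720 - sqrt(2)*y^4/24


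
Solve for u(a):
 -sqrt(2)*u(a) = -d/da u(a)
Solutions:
 u(a) = C1*exp(sqrt(2)*a)


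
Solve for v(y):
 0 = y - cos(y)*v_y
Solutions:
 v(y) = C1 + Integral(y/cos(y), y)


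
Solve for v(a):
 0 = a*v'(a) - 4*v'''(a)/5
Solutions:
 v(a) = C1 + Integral(C2*airyai(10^(1/3)*a/2) + C3*airybi(10^(1/3)*a/2), a)


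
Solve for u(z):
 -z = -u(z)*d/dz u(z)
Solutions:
 u(z) = -sqrt(C1 + z^2)
 u(z) = sqrt(C1 + z^2)


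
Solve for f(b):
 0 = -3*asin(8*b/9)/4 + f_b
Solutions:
 f(b) = C1 + 3*b*asin(8*b/9)/4 + 3*sqrt(81 - 64*b^2)/32


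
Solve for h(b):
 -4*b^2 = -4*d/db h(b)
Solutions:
 h(b) = C1 + b^3/3


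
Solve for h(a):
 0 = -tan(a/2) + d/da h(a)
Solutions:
 h(a) = C1 - 2*log(cos(a/2))


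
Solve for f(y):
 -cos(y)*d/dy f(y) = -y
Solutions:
 f(y) = C1 + Integral(y/cos(y), y)


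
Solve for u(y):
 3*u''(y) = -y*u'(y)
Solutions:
 u(y) = C1 + C2*erf(sqrt(6)*y/6)


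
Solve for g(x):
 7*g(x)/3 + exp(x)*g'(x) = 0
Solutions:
 g(x) = C1*exp(7*exp(-x)/3)


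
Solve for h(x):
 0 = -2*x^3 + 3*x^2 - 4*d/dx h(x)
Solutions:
 h(x) = C1 - x^4/8 + x^3/4


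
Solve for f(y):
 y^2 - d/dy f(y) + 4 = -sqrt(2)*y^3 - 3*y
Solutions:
 f(y) = C1 + sqrt(2)*y^4/4 + y^3/3 + 3*y^2/2 + 4*y


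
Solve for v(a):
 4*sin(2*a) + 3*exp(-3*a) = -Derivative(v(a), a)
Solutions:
 v(a) = C1 + 2*cos(2*a) + exp(-3*a)


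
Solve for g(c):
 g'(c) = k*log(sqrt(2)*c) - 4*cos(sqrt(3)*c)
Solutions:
 g(c) = C1 + c*k*(log(c) - 1) + c*k*log(2)/2 - 4*sqrt(3)*sin(sqrt(3)*c)/3


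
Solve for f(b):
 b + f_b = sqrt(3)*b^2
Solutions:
 f(b) = C1 + sqrt(3)*b^3/3 - b^2/2


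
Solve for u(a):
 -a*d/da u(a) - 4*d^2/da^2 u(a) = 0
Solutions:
 u(a) = C1 + C2*erf(sqrt(2)*a/4)


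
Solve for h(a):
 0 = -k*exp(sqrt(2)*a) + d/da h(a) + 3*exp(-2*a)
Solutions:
 h(a) = C1 + sqrt(2)*k*exp(sqrt(2)*a)/2 + 3*exp(-2*a)/2


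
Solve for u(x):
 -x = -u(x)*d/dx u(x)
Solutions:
 u(x) = -sqrt(C1 + x^2)
 u(x) = sqrt(C1 + x^2)


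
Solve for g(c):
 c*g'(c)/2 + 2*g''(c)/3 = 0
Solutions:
 g(c) = C1 + C2*erf(sqrt(6)*c/4)


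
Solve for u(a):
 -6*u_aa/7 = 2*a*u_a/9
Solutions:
 u(a) = C1 + C2*erf(sqrt(42)*a/18)


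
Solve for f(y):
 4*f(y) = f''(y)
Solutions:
 f(y) = C1*exp(-2*y) + C2*exp(2*y)


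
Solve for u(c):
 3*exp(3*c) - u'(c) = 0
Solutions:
 u(c) = C1 + exp(3*c)


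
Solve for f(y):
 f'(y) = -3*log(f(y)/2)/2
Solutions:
 -2*Integral(1/(-log(_y) + log(2)), (_y, f(y)))/3 = C1 - y


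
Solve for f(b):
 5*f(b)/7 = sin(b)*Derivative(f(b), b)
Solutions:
 f(b) = C1*(cos(b) - 1)^(5/14)/(cos(b) + 1)^(5/14)


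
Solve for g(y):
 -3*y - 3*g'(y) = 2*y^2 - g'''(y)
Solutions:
 g(y) = C1 + C2*exp(-sqrt(3)*y) + C3*exp(sqrt(3)*y) - 2*y^3/9 - y^2/2 - 4*y/9


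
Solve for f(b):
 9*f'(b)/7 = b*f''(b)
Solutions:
 f(b) = C1 + C2*b^(16/7)


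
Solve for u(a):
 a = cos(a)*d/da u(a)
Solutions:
 u(a) = C1 + Integral(a/cos(a), a)


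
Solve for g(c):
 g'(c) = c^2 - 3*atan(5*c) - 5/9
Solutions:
 g(c) = C1 + c^3/3 - 3*c*atan(5*c) - 5*c/9 + 3*log(25*c^2 + 1)/10


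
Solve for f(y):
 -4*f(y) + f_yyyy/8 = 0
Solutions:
 f(y) = C1*exp(-2*2^(1/4)*y) + C2*exp(2*2^(1/4)*y) + C3*sin(2*2^(1/4)*y) + C4*cos(2*2^(1/4)*y)


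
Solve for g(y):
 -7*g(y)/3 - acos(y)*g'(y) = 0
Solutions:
 g(y) = C1*exp(-7*Integral(1/acos(y), y)/3)


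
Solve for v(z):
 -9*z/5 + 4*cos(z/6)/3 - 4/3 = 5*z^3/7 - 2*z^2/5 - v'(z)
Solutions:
 v(z) = C1 + 5*z^4/28 - 2*z^3/15 + 9*z^2/10 + 4*z/3 - 8*sin(z/6)


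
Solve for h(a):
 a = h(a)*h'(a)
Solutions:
 h(a) = -sqrt(C1 + a^2)
 h(a) = sqrt(C1 + a^2)


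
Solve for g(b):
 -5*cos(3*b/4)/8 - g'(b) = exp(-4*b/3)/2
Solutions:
 g(b) = C1 - 5*sin(3*b/4)/6 + 3*exp(-4*b/3)/8


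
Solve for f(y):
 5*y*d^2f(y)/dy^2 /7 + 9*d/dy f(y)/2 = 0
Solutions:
 f(y) = C1 + C2/y^(53/10)


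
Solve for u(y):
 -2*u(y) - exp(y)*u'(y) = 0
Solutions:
 u(y) = C1*exp(2*exp(-y))


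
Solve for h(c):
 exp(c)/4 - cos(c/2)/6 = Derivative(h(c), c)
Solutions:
 h(c) = C1 + exp(c)/4 - sin(c/2)/3


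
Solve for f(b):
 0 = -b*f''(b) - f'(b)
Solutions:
 f(b) = C1 + C2*log(b)


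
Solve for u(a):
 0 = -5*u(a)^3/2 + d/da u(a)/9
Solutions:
 u(a) = -sqrt(-1/(C1 + 45*a))
 u(a) = sqrt(-1/(C1 + 45*a))


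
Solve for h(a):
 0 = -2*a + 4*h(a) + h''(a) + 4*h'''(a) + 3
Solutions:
 h(a) = C1*exp(a*(-2 + (24*sqrt(1299) + 865)^(-1/3) + (24*sqrt(1299) + 865)^(1/3))/24)*sin(sqrt(3)*a*(-(24*sqrt(1299) + 865)^(1/3) + (24*sqrt(1299) + 865)^(-1/3))/24) + C2*exp(a*(-2 + (24*sqrt(1299) + 865)^(-1/3) + (24*sqrt(1299) + 865)^(1/3))/24)*cos(sqrt(3)*a*(-(24*sqrt(1299) + 865)^(1/3) + (24*sqrt(1299) + 865)^(-1/3))/24) + C3*exp(-a*((24*sqrt(1299) + 865)^(-1/3) + 1 + (24*sqrt(1299) + 865)^(1/3))/12) + a/2 - 3/4


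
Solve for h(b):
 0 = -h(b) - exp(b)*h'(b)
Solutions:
 h(b) = C1*exp(exp(-b))


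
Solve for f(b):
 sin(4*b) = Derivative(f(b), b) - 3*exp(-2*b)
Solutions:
 f(b) = C1 - cos(4*b)/4 - 3*exp(-2*b)/2


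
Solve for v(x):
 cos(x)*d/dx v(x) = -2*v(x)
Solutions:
 v(x) = C1*(sin(x) - 1)/(sin(x) + 1)


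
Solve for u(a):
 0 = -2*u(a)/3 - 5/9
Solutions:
 u(a) = -5/6


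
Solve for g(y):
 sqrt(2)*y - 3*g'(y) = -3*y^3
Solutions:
 g(y) = C1 + y^4/4 + sqrt(2)*y^2/6


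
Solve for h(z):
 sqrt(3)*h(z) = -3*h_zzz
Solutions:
 h(z) = C3*exp(-3^(5/6)*z/3) + (C1*sin(3^(1/3)*z/2) + C2*cos(3^(1/3)*z/2))*exp(3^(5/6)*z/6)


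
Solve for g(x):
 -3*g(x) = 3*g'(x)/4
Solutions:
 g(x) = C1*exp(-4*x)


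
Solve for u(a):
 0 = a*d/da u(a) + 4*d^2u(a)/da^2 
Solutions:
 u(a) = C1 + C2*erf(sqrt(2)*a/4)


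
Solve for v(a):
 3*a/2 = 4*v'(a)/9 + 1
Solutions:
 v(a) = C1 + 27*a^2/16 - 9*a/4


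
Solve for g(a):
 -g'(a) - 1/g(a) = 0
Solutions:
 g(a) = -sqrt(C1 - 2*a)
 g(a) = sqrt(C1 - 2*a)


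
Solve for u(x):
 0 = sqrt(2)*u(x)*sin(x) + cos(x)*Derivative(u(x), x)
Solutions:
 u(x) = C1*cos(x)^(sqrt(2))


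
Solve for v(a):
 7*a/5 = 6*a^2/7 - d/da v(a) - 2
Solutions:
 v(a) = C1 + 2*a^3/7 - 7*a^2/10 - 2*a


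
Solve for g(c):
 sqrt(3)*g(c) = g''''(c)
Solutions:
 g(c) = C1*exp(-3^(1/8)*c) + C2*exp(3^(1/8)*c) + C3*sin(3^(1/8)*c) + C4*cos(3^(1/8)*c)


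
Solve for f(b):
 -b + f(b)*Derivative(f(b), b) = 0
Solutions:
 f(b) = -sqrt(C1 + b^2)
 f(b) = sqrt(C1 + b^2)


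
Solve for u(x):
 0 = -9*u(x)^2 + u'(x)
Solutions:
 u(x) = -1/(C1 + 9*x)


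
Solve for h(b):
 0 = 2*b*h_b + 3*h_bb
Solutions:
 h(b) = C1 + C2*erf(sqrt(3)*b/3)


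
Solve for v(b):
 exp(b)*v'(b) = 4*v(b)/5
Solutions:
 v(b) = C1*exp(-4*exp(-b)/5)


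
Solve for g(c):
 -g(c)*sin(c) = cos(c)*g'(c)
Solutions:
 g(c) = C1*cos(c)


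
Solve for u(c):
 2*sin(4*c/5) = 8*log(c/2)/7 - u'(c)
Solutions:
 u(c) = C1 + 8*c*log(c)/7 - 8*c/7 - 8*c*log(2)/7 + 5*cos(4*c/5)/2


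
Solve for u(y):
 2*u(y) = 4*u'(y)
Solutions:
 u(y) = C1*exp(y/2)


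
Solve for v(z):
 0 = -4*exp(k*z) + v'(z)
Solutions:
 v(z) = C1 + 4*exp(k*z)/k


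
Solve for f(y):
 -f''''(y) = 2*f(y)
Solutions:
 f(y) = (C1*sin(2^(3/4)*y/2) + C2*cos(2^(3/4)*y/2))*exp(-2^(3/4)*y/2) + (C3*sin(2^(3/4)*y/2) + C4*cos(2^(3/4)*y/2))*exp(2^(3/4)*y/2)


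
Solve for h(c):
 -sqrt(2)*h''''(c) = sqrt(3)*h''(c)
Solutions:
 h(c) = C1 + C2*c + C3*sin(2^(3/4)*3^(1/4)*c/2) + C4*cos(2^(3/4)*3^(1/4)*c/2)


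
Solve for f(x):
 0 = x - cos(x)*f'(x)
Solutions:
 f(x) = C1 + Integral(x/cos(x), x)


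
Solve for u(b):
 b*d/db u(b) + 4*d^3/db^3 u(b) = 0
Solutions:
 u(b) = C1 + Integral(C2*airyai(-2^(1/3)*b/2) + C3*airybi(-2^(1/3)*b/2), b)


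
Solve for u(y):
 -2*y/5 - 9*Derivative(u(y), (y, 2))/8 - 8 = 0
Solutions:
 u(y) = C1 + C2*y - 8*y^3/135 - 32*y^2/9


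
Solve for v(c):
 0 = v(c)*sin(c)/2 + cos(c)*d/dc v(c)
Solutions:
 v(c) = C1*sqrt(cos(c))


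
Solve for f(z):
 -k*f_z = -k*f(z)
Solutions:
 f(z) = C1*exp(z)


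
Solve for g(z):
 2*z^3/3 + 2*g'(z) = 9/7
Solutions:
 g(z) = C1 - z^4/12 + 9*z/14


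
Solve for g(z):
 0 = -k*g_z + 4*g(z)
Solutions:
 g(z) = C1*exp(4*z/k)


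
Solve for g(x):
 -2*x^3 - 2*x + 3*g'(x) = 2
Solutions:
 g(x) = C1 + x^4/6 + x^2/3 + 2*x/3


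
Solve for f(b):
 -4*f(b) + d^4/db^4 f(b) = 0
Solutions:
 f(b) = C1*exp(-sqrt(2)*b) + C2*exp(sqrt(2)*b) + C3*sin(sqrt(2)*b) + C4*cos(sqrt(2)*b)


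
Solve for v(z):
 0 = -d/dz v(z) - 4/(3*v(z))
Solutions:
 v(z) = -sqrt(C1 - 24*z)/3
 v(z) = sqrt(C1 - 24*z)/3


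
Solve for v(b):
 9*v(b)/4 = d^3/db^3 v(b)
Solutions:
 v(b) = C3*exp(2^(1/3)*3^(2/3)*b/2) + (C1*sin(3*2^(1/3)*3^(1/6)*b/4) + C2*cos(3*2^(1/3)*3^(1/6)*b/4))*exp(-2^(1/3)*3^(2/3)*b/4)


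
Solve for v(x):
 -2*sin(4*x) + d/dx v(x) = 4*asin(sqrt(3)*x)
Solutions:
 v(x) = C1 + 4*x*asin(sqrt(3)*x) + 4*sqrt(3)*sqrt(1 - 3*x^2)/3 - cos(4*x)/2


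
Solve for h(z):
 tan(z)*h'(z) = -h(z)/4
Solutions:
 h(z) = C1/sin(z)^(1/4)


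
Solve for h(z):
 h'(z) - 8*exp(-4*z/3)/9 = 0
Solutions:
 h(z) = C1 - 2*exp(-4*z/3)/3


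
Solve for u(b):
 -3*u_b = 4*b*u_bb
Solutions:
 u(b) = C1 + C2*b^(1/4)


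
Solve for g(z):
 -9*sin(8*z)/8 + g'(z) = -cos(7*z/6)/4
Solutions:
 g(z) = C1 - 3*sin(7*z/6)/14 - 9*cos(8*z)/64


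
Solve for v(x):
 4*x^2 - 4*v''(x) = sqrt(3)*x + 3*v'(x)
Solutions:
 v(x) = C1 + C2*exp(-3*x/4) + 4*x^3/9 - 16*x^2/9 - sqrt(3)*x^2/6 + 4*sqrt(3)*x/9 + 128*x/27


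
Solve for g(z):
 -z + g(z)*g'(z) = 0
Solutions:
 g(z) = -sqrt(C1 + z^2)
 g(z) = sqrt(C1 + z^2)


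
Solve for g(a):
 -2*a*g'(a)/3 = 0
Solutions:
 g(a) = C1


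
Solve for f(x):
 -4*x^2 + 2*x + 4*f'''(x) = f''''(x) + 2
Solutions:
 f(x) = C1 + C2*x + C3*x^2 + C4*exp(4*x) + x^5/60 + x^3/12


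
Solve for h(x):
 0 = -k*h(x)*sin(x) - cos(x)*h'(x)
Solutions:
 h(x) = C1*exp(k*log(cos(x)))


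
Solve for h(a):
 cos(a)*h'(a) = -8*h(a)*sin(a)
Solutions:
 h(a) = C1*cos(a)^8


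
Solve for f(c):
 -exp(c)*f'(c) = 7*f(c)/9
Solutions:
 f(c) = C1*exp(7*exp(-c)/9)


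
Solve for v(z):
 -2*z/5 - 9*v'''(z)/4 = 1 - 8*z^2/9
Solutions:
 v(z) = C1 + C2*z + C3*z^2 + 8*z^5/1215 - z^4/135 - 2*z^3/27


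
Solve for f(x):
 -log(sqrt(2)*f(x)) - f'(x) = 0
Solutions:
 2*Integral(1/(2*log(_y) + log(2)), (_y, f(x))) = C1 - x


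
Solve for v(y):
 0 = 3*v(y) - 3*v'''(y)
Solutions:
 v(y) = C3*exp(y) + (C1*sin(sqrt(3)*y/2) + C2*cos(sqrt(3)*y/2))*exp(-y/2)
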